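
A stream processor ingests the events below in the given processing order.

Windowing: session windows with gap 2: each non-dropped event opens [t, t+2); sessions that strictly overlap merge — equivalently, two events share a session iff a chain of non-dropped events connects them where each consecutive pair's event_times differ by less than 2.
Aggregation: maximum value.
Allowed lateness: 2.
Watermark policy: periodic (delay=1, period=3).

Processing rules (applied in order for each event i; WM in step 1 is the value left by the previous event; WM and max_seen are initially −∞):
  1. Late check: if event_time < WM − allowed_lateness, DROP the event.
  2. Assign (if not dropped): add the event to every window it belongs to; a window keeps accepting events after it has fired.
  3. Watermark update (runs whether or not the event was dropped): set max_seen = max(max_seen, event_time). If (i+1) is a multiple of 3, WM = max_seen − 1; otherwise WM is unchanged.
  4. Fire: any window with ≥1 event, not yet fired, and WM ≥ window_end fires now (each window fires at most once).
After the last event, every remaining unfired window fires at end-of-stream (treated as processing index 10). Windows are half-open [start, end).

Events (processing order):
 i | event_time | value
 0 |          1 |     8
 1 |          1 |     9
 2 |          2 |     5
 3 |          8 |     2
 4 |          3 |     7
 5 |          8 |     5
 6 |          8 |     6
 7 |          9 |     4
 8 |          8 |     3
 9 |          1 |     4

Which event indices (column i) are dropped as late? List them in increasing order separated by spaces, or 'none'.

9

i=0 t=1 v=8: → [1,3); WM=−∞
i=1 t=1 v=9: → [1,3); WM=−∞
i=2 t=2 v=5: → [1,4); WM=1
i=3 t=8 v=2: → [8,10); WM=1
i=4 t=3 v=7: → [1,5); WM=1
i=5 t=8 v=5: → [8,10); WM=7
i=6 t=8 v=6: → [8,10); WM=7
i=7 t=9 v=4: → [8,11); WM=7
i=8 t=8 v=3: → [8,11); WM=8
i=9 t=1 v=4: DROP (t<8-2); WM=8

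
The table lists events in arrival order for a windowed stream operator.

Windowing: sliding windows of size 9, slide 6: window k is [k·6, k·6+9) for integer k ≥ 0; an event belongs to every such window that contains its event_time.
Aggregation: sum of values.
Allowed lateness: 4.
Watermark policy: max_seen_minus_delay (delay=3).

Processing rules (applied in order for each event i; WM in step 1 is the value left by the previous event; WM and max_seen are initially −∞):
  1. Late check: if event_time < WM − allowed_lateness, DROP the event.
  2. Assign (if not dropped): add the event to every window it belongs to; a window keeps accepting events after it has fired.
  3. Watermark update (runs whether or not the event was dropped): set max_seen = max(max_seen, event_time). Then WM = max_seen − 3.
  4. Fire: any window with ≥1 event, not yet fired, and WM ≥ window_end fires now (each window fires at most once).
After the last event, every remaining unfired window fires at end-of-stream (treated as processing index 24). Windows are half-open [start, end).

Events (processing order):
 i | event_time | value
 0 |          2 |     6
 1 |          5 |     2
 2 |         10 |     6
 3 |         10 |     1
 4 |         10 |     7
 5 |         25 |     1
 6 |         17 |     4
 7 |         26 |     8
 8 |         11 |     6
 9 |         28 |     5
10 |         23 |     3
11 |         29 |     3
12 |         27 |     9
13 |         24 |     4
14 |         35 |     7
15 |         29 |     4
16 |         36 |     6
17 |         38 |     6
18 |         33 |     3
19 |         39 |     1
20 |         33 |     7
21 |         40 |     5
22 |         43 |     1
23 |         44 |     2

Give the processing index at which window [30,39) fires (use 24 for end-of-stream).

22

i=0 t=2 v=6: → [0,9); WM=-1
i=1 t=5 v=2: → [0,9); WM=2
i=2 t=10 v=6: → [6,15); WM=7
i=3 t=10 v=1: → [6,15); WM=7
i=4 t=10 v=7: → [6,15); WM=7
i=5 t=25 v=1: → [24,33),[18,27); WM=22; [0,9) fires=8 [6,15) fires=14
i=6 t=17 v=4: DROP (t<22-4); WM=22
i=7 t=26 v=8: → [24,33),[18,27); WM=23
i=8 t=11 v=6: DROP (t<23-4); WM=23
i=9 t=28 v=5: → [24,33); WM=25
i=10 t=23 v=3: → [18,27); WM=25
i=11 t=29 v=3: → [24,33); WM=26
i=12 t=27 v=9: → [24,33); WM=26
i=13 t=24 v=4: → [24,33),[18,27); WM=26
i=14 t=35 v=7: → [30,39); WM=32; [18,27) fires=16
i=15 t=29 v=4: → [24,33); WM=32
i=16 t=36 v=6: → [36,45),[30,39); WM=33; [24,33) fires=34
i=17 t=38 v=6: → [36,45),[30,39); WM=35
i=18 t=33 v=3: → [30,39); WM=35
i=19 t=39 v=1: → [36,45); WM=36
i=20 t=33 v=7: → [30,39); WM=36
i=21 t=40 v=5: → [36,45); WM=37
i=22 t=43 v=1: → [42,51),[36,45); WM=40; [30,39) fires=29
i=23 t=44 v=2: → [42,51),[36,45); WM=41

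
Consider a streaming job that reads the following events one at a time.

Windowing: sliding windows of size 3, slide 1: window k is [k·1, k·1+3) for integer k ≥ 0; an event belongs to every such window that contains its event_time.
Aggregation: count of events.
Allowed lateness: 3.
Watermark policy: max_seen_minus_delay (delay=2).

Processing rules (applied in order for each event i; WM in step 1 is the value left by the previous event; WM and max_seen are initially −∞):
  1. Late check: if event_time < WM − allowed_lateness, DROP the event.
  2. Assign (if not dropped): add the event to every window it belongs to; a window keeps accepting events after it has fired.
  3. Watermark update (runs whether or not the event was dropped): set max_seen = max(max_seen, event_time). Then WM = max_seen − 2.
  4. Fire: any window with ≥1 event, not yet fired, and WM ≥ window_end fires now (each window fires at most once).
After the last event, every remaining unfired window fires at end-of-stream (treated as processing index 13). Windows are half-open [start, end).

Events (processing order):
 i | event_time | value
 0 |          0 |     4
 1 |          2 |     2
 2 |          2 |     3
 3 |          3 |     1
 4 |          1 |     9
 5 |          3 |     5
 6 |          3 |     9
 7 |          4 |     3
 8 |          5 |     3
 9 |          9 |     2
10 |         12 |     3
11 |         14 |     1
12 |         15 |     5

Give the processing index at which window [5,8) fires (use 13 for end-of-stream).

i=0 t=0 v=4: → [0,3); WM=-2
i=1 t=2 v=2: → [2,5),[1,4),[0,3); WM=0
i=2 t=2 v=3: → [2,5),[1,4),[0,3); WM=0
i=3 t=3 v=1: → [3,6),[2,5),[1,4); WM=1
i=4 t=1 v=9: → [1,4),[0,3); WM=1
i=5 t=3 v=5: → [3,6),[2,5),[1,4); WM=1
i=6 t=3 v=9: → [3,6),[2,5),[1,4); WM=1
i=7 t=4 v=3: → [4,7),[3,6),[2,5); WM=2
i=8 t=5 v=3: → [5,8),[4,7),[3,6); WM=3; [0,3) fires=4
i=9 t=9 v=2: → [9,12),[8,11),[7,10); WM=7; [1,4) fires=6 [2,5) fires=6 [3,6) fires=5 [4,7) fires=2
i=10 t=12 v=3: → [12,15),[11,14),[10,13); WM=10; [5,8) fires=1 [7,10) fires=1
i=11 t=14 v=1: → [14,17),[13,16),[12,15); WM=12; [8,11) fires=1 [9,12) fires=1
i=12 t=15 v=5: → [15,18),[14,17),[13,16); WM=13; [10,13) fires=1

10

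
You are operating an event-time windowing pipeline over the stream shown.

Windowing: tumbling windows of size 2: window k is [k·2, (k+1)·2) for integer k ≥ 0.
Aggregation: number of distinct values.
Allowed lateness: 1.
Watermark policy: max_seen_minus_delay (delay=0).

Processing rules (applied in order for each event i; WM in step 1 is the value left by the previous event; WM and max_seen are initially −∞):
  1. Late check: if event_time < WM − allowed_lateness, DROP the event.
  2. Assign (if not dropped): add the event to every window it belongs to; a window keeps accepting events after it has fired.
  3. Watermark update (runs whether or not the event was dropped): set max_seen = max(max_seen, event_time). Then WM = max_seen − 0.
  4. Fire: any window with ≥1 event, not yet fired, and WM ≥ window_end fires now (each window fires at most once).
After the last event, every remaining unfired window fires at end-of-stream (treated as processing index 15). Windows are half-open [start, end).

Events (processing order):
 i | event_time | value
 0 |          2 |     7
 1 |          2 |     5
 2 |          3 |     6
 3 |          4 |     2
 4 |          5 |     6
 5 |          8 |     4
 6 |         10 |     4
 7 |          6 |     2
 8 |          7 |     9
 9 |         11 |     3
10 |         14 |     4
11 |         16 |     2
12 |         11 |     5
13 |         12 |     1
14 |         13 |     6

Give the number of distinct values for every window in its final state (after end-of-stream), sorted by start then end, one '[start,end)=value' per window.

[2,4)=3 [4,6)=2 [8,10)=1 [10,12)=2 [14,16)=1 [16,18)=1

i=0 t=2 v=7: → [2,4); WM=2
i=1 t=2 v=5: → [2,4); WM=2
i=2 t=3 v=6: → [2,4); WM=3
i=3 t=4 v=2: → [4,6); WM=4; [2,4) fires=3
i=4 t=5 v=6: → [4,6); WM=5
i=5 t=8 v=4: → [8,10); WM=8; [4,6) fires=2
i=6 t=10 v=4: → [10,12); WM=10; [8,10) fires=1
i=7 t=6 v=2: DROP (t<10-1); WM=10
i=8 t=7 v=9: DROP (t<10-1); WM=10
i=9 t=11 v=3: → [10,12); WM=11
i=10 t=14 v=4: → [14,16); WM=14; [10,12) fires=2
i=11 t=16 v=2: → [16,18); WM=16; [14,16) fires=1
i=12 t=11 v=5: DROP (t<16-1); WM=16
i=13 t=12 v=1: DROP (t<16-1); WM=16
i=14 t=13 v=6: DROP (t<16-1); WM=16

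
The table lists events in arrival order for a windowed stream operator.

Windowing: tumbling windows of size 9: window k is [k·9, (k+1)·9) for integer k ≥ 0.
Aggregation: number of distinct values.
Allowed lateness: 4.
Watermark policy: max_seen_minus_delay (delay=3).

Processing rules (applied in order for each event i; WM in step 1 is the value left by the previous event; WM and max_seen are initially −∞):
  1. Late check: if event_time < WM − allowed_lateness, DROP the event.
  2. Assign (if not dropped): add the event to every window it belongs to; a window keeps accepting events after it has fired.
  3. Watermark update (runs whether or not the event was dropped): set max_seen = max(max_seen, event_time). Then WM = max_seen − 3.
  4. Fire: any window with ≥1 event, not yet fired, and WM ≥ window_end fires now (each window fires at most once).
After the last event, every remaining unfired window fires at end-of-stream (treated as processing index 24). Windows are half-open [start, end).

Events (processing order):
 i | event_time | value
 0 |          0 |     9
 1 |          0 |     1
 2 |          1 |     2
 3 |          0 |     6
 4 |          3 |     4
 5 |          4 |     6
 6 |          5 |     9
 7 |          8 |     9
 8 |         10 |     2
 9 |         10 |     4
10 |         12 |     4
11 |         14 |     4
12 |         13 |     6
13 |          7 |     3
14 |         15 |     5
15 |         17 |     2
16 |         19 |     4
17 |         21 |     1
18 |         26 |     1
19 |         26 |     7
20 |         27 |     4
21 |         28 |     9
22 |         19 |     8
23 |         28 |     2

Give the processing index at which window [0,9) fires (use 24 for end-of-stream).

10

i=0 t=0 v=9: → [0,9); WM=-3
i=1 t=0 v=1: → [0,9); WM=-3
i=2 t=1 v=2: → [0,9); WM=-2
i=3 t=0 v=6: → [0,9); WM=-2
i=4 t=3 v=4: → [0,9); WM=0
i=5 t=4 v=6: → [0,9); WM=1
i=6 t=5 v=9: → [0,9); WM=2
i=7 t=8 v=9: → [0,9); WM=5
i=8 t=10 v=2: → [9,18); WM=7
i=9 t=10 v=4: → [9,18); WM=7
i=10 t=12 v=4: → [9,18); WM=9; [0,9) fires=5
i=11 t=14 v=4: → [9,18); WM=11
i=12 t=13 v=6: → [9,18); WM=11
i=13 t=7 v=3: → [0,9); WM=11
i=14 t=15 v=5: → [9,18); WM=12
i=15 t=17 v=2: → [9,18); WM=14
i=16 t=19 v=4: → [18,27); WM=16
i=17 t=21 v=1: → [18,27); WM=18; [9,18) fires=4
i=18 t=26 v=1: → [18,27); WM=23
i=19 t=26 v=7: → [18,27); WM=23
i=20 t=27 v=4: → [27,36); WM=24
i=21 t=28 v=9: → [27,36); WM=25
i=22 t=19 v=8: DROP (t<25-4); WM=25
i=23 t=28 v=2: → [27,36); WM=25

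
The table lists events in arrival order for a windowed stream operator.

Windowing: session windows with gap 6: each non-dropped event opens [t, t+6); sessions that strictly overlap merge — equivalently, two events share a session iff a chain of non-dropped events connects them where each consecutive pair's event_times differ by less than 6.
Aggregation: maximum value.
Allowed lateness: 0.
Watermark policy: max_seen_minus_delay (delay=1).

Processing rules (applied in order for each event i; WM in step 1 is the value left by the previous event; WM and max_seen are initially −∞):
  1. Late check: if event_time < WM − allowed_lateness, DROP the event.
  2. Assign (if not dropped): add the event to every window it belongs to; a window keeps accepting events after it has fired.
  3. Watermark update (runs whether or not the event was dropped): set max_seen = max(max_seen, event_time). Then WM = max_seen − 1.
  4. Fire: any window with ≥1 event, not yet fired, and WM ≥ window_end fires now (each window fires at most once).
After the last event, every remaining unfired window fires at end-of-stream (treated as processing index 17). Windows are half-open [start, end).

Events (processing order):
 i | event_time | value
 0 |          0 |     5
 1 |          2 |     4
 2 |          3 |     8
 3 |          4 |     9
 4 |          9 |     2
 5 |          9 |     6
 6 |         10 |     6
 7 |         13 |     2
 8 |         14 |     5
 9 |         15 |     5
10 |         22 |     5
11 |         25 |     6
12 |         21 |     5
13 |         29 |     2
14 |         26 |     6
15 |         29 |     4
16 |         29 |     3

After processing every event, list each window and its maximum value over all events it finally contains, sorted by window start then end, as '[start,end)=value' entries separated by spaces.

i=0 t=0 v=5: → [0,6); WM=-1
i=1 t=2 v=4: → [0,8); WM=1
i=2 t=3 v=8: → [0,9); WM=2
i=3 t=4 v=9: → [0,10); WM=3
i=4 t=9 v=2: → [0,15); WM=8
i=5 t=9 v=6: → [0,15); WM=8
i=6 t=10 v=6: → [0,16); WM=9
i=7 t=13 v=2: → [0,19); WM=12
i=8 t=14 v=5: → [0,20); WM=13
i=9 t=15 v=5: → [0,21); WM=14
i=10 t=22 v=5: → [22,28); WM=21
i=11 t=25 v=6: → [22,31); WM=24
i=12 t=21 v=5: DROP (t<24-0); WM=24
i=13 t=29 v=2: → [22,35); WM=28
i=14 t=26 v=6: DROP (t<28-0); WM=28
i=15 t=29 v=4: → [22,35); WM=28
i=16 t=29 v=3: → [22,35); WM=28

[0,21)=9 [22,35)=6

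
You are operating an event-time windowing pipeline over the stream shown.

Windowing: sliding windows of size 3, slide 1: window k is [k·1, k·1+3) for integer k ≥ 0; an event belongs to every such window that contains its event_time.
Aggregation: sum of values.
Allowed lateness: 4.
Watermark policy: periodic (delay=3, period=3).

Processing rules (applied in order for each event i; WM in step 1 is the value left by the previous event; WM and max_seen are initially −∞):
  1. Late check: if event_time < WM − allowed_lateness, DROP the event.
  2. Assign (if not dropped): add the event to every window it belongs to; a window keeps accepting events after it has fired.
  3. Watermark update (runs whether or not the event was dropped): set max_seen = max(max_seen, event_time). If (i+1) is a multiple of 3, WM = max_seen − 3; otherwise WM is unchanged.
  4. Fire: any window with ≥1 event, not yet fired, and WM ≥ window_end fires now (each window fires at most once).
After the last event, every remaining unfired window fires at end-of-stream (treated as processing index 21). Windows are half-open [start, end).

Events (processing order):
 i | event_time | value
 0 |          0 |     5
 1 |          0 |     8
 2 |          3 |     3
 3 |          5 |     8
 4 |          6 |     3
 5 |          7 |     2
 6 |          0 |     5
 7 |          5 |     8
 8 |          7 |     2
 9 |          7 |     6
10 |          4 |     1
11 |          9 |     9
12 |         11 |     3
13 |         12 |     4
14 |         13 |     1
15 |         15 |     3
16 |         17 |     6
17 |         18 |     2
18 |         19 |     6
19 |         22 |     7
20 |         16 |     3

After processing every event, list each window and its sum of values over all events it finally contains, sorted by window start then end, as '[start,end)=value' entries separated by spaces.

i=0 t=0 v=5: → [0,3); WM=−∞
i=1 t=0 v=8: → [0,3); WM=−∞
i=2 t=3 v=3: → [3,6),[2,5),[1,4); WM=0
i=3 t=5 v=8: → [5,8),[4,7),[3,6); WM=0
i=4 t=6 v=3: → [6,9),[5,8),[4,7); WM=0
i=5 t=7 v=2: → [7,10),[6,9),[5,8); WM=4; [0,3) fires=13 [1,4) fires=3
i=6 t=0 v=5: → [0,3); WM=4
i=7 t=5 v=8: → [5,8),[4,7),[3,6); WM=4
i=8 t=7 v=2: → [7,10),[6,9),[5,8); WM=4
i=9 t=7 v=6: → [7,10),[6,9),[5,8); WM=4
i=10 t=4 v=1: → [4,7),[3,6),[2,5); WM=4
i=11 t=9 v=9: → [9,12),[8,11),[7,10); WM=6; [2,5) fires=4 [3,6) fires=20
i=12 t=11 v=3: → [11,14),[10,13),[9,12); WM=6
i=13 t=12 v=4: → [12,15),[11,14),[10,13); WM=6
i=14 t=13 v=1: → [13,16),[12,15),[11,14); WM=10; [4,7) fires=20 [5,8) fires=29 [6,9) fires=13 [7,10) fires=19
i=15 t=15 v=3: → [15,18),[14,17),[13,16); WM=10
i=16 t=17 v=6: → [17,20),[16,19),[15,18); WM=10
i=17 t=18 v=2: → [18,21),[17,20),[16,19); WM=15; [8,11) fires=9 [9,12) fires=12 [10,13) fires=7 [11,14) fires=8 [12,15) fires=5
i=18 t=19 v=6: → [19,22),[18,21),[17,20); WM=15
i=19 t=22 v=7: → [22,25),[21,24),[20,23); WM=15
i=20 t=16 v=3: → [16,19),[15,18),[14,17); WM=19; [13,16) fires=4 [14,17) fires=6 [15,18) fires=12 [16,19) fires=11

[0,3)=18 [1,4)=3 [2,5)=4 [3,6)=20 [4,7)=20 [5,8)=29 [6,9)=13 [7,10)=19 [8,11)=9 [9,12)=12 [10,13)=7 [11,14)=8 [12,15)=5 [13,16)=4 [14,17)=6 [15,18)=12 [16,19)=11 [17,20)=14 [18,21)=8 [19,22)=6 [20,23)=7 [21,24)=7 [22,25)=7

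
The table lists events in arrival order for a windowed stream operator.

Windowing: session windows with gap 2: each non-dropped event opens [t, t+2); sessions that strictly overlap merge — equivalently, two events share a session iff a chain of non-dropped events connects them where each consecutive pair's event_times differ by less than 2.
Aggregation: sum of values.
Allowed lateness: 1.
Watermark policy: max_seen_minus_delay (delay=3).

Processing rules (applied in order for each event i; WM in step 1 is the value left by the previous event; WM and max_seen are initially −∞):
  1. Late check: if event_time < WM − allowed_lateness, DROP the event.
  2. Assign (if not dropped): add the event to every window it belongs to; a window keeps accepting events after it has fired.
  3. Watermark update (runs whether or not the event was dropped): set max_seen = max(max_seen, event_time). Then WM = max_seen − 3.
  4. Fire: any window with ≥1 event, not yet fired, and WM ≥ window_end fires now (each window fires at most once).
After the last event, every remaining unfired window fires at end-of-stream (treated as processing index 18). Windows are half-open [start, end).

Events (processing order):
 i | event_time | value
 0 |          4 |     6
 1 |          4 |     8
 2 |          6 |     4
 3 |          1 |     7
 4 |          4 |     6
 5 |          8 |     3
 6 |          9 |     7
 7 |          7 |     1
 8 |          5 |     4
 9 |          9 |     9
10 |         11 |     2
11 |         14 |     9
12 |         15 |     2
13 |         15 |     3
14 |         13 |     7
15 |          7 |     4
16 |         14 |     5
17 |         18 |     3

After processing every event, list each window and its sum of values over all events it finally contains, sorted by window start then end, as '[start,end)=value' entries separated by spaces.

i=0 t=4 v=6: → [4,6); WM=1
i=1 t=4 v=8: → [4,6); WM=1
i=2 t=6 v=4: → [6,8); WM=3
i=3 t=1 v=7: DROP (t<3-1); WM=3
i=4 t=4 v=6: → [4,6); WM=3
i=5 t=8 v=3: → [8,10); WM=5
i=6 t=9 v=7: → [8,11); WM=6
i=7 t=7 v=1: → [6,11); WM=6
i=8 t=5 v=4: → [4,11); WM=6
i=9 t=9 v=9: → [4,11); WM=6
i=10 t=11 v=2: → [11,13); WM=8
i=11 t=14 v=9: → [14,16); WM=11
i=12 t=15 v=2: → [14,17); WM=12
i=13 t=15 v=3: → [14,17); WM=12
i=14 t=13 v=7: → [13,17); WM=12
i=15 t=7 v=4: DROP (t<12-1); WM=12
i=16 t=14 v=5: → [13,17); WM=12
i=17 t=18 v=3: → [18,20); WM=15

[4,11)=48 [11,13)=2 [13,17)=26 [18,20)=3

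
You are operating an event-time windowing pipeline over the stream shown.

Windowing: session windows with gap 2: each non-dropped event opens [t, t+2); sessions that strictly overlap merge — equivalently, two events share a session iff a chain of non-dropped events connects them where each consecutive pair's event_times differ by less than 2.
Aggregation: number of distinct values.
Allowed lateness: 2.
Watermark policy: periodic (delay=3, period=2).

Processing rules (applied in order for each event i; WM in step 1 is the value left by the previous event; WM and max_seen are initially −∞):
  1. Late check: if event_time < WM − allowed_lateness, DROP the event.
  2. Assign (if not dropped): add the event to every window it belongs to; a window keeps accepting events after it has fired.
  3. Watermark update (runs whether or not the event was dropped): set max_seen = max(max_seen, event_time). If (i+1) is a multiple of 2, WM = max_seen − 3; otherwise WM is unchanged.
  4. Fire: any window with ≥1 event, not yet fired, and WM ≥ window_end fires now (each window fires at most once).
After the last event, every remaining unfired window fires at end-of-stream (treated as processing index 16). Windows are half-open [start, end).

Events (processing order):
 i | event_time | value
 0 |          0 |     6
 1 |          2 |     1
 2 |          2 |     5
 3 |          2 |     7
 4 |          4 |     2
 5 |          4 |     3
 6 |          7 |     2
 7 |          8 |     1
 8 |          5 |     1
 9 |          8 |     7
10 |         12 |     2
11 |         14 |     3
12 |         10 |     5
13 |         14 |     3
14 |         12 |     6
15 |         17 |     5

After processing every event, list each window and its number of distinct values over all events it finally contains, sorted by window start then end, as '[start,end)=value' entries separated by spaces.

[0,2)=1 [2,4)=3 [4,7)=3 [7,10)=3 [10,12)=1 [12,14)=2 [14,16)=1 [17,19)=1

i=0 t=0 v=6: → [0,2); WM=−∞
i=1 t=2 v=1: → [2,4); WM=-1
i=2 t=2 v=5: → [2,4); WM=-1
i=3 t=2 v=7: → [2,4); WM=-1
i=4 t=4 v=2: → [4,6); WM=-1
i=5 t=4 v=3: → [4,6); WM=1
i=6 t=7 v=2: → [7,9); WM=1
i=7 t=8 v=1: → [7,10); WM=5
i=8 t=5 v=1: → [4,7); WM=5
i=9 t=8 v=7: → [7,10); WM=5
i=10 t=12 v=2: → [12,14); WM=5
i=11 t=14 v=3: → [14,16); WM=11
i=12 t=10 v=5: → [10,12); WM=11
i=13 t=14 v=3: → [14,16); WM=11
i=14 t=12 v=6: → [12,14); WM=11
i=15 t=17 v=5: → [17,19); WM=14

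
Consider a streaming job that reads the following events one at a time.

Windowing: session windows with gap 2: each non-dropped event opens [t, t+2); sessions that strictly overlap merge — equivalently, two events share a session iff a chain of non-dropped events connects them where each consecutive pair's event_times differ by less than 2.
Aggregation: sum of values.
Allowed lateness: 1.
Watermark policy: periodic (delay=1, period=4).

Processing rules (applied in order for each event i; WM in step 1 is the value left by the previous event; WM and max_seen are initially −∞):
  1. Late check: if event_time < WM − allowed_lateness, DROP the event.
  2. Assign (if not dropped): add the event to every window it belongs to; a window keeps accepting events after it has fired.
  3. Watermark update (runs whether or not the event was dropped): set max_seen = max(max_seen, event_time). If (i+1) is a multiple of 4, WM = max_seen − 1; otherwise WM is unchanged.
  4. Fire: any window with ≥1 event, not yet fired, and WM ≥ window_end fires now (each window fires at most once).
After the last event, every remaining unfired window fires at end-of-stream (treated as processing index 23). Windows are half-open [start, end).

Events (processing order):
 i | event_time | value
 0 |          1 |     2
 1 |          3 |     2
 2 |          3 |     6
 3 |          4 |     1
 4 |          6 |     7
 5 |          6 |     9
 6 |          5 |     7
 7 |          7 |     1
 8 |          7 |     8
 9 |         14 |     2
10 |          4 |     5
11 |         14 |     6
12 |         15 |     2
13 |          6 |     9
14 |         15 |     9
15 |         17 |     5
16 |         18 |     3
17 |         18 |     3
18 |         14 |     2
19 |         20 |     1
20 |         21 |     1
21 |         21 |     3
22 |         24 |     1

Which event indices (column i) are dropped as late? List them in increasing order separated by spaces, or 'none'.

i=0 t=1 v=2: → [1,3); WM=−∞
i=1 t=3 v=2: → [3,5); WM=−∞
i=2 t=3 v=6: → [3,5); WM=−∞
i=3 t=4 v=1: → [3,6); WM=3
i=4 t=6 v=7: → [6,8); WM=3
i=5 t=6 v=9: → [6,8); WM=3
i=6 t=5 v=7: → [3,8); WM=3
i=7 t=7 v=1: → [3,9); WM=6
i=8 t=7 v=8: → [3,9); WM=6
i=9 t=14 v=2: → [14,16); WM=6
i=10 t=4 v=5: DROP (t<6-1); WM=6
i=11 t=14 v=6: → [14,16); WM=13
i=12 t=15 v=2: → [14,17); WM=13
i=13 t=6 v=9: DROP (t<13-1); WM=13
i=14 t=15 v=9: → [14,17); WM=13
i=15 t=17 v=5: → [17,19); WM=16
i=16 t=18 v=3: → [17,20); WM=16
i=17 t=18 v=3: → [17,20); WM=16
i=18 t=14 v=2: DROP (t<16-1); WM=16
i=19 t=20 v=1: → [20,22); WM=19
i=20 t=21 v=1: → [20,23); WM=19
i=21 t=21 v=3: → [20,23); WM=19
i=22 t=24 v=1: → [24,26); WM=19

10 13 18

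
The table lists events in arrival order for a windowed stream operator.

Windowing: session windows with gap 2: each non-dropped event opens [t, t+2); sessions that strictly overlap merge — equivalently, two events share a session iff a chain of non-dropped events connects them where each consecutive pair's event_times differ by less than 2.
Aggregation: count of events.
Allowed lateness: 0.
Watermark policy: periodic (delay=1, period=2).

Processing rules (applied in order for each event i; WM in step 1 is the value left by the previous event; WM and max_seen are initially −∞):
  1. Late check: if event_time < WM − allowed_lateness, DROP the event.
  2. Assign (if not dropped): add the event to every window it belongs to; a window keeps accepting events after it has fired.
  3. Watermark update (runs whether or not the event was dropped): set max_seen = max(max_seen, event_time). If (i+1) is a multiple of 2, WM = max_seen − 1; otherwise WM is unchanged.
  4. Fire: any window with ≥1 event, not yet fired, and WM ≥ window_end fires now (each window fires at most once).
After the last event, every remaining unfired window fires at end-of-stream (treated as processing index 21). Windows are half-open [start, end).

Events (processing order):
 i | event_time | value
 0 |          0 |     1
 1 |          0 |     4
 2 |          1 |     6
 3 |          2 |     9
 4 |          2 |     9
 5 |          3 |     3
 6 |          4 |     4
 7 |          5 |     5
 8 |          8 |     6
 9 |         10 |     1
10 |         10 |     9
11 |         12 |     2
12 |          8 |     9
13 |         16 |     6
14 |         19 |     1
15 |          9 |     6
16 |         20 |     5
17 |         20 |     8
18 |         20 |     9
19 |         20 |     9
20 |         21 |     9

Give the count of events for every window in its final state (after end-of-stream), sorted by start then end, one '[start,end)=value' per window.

i=0 t=0 v=1: → [0,2); WM=−∞
i=1 t=0 v=4: → [0,2); WM=-1
i=2 t=1 v=6: → [0,3); WM=-1
i=3 t=2 v=9: → [0,4); WM=1
i=4 t=2 v=9: → [0,4); WM=1
i=5 t=3 v=3: → [0,5); WM=2
i=6 t=4 v=4: → [0,6); WM=2
i=7 t=5 v=5: → [0,7); WM=4
i=8 t=8 v=6: → [8,10); WM=4
i=9 t=10 v=1: → [10,12); WM=9
i=10 t=10 v=9: → [10,12); WM=9
i=11 t=12 v=2: → [12,14); WM=11
i=12 t=8 v=9: DROP (t<11-0); WM=11
i=13 t=16 v=6: → [16,18); WM=15
i=14 t=19 v=1: → [19,21); WM=15
i=15 t=9 v=6: DROP (t<15-0); WM=18
i=16 t=20 v=5: → [19,22); WM=18
i=17 t=20 v=8: → [19,22); WM=19
i=18 t=20 v=9: → [19,22); WM=19
i=19 t=20 v=9: → [19,22); WM=19
i=20 t=21 v=9: → [19,23); WM=19

[0,7)=8 [8,10)=1 [10,12)=2 [12,14)=1 [16,18)=1 [19,23)=6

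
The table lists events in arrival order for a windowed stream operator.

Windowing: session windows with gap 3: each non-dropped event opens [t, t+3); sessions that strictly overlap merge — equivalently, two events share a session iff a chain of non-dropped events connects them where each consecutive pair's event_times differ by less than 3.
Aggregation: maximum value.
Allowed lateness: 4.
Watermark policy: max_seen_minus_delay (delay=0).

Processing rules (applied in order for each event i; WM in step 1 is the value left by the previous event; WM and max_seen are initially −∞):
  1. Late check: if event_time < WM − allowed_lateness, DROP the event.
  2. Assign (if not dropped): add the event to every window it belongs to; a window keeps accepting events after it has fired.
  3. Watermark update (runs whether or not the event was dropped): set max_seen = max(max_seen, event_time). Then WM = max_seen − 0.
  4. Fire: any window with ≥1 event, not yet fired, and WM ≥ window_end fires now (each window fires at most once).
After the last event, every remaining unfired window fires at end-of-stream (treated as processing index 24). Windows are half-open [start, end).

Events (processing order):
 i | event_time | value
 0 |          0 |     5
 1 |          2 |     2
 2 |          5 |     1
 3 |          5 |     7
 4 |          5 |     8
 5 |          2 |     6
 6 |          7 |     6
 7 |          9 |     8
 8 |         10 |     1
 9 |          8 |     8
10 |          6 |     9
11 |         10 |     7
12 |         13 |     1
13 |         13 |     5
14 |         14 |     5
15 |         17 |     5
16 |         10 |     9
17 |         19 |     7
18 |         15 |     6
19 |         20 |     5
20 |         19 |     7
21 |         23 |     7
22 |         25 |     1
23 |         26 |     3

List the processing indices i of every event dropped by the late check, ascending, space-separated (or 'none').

16

i=0 t=0 v=5: → [0,3); WM=0
i=1 t=2 v=2: → [0,5); WM=2
i=2 t=5 v=1: → [5,8); WM=5
i=3 t=5 v=7: → [5,8); WM=5
i=4 t=5 v=8: → [5,8); WM=5
i=5 t=2 v=6: → [0,5); WM=5
i=6 t=7 v=6: → [5,10); WM=7
i=7 t=9 v=8: → [5,12); WM=9
i=8 t=10 v=1: → [5,13); WM=10
i=9 t=8 v=8: → [5,13); WM=10
i=10 t=6 v=9: → [5,13); WM=10
i=11 t=10 v=7: → [5,13); WM=10
i=12 t=13 v=1: → [13,16); WM=13
i=13 t=13 v=5: → [13,16); WM=13
i=14 t=14 v=5: → [13,17); WM=14
i=15 t=17 v=5: → [17,20); WM=17
i=16 t=10 v=9: DROP (t<17-4); WM=17
i=17 t=19 v=7: → [17,22); WM=19
i=18 t=15 v=6: → [13,22); WM=19
i=19 t=20 v=5: → [13,23); WM=20
i=20 t=19 v=7: → [13,23); WM=20
i=21 t=23 v=7: → [23,26); WM=23
i=22 t=25 v=1: → [23,28); WM=25
i=23 t=26 v=3: → [23,29); WM=26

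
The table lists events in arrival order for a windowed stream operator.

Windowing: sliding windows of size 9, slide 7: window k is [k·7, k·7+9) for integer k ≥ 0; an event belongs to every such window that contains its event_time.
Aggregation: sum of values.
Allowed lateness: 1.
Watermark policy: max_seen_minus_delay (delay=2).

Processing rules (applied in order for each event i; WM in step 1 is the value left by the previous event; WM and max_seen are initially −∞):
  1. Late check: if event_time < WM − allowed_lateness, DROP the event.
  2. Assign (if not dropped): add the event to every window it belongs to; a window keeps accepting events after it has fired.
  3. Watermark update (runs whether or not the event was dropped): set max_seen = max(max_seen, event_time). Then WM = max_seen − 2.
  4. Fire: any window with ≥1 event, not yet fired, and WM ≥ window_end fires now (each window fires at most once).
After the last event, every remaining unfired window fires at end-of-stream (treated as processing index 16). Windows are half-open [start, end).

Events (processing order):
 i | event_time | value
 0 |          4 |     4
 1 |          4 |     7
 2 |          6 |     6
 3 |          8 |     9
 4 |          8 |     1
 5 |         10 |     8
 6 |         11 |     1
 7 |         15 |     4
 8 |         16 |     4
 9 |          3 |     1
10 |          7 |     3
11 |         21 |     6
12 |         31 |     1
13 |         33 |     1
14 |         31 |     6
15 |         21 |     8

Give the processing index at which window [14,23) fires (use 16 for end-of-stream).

12

i=0 t=4 v=4: → [0,9); WM=2
i=1 t=4 v=7: → [0,9); WM=2
i=2 t=6 v=6: → [0,9); WM=4
i=3 t=8 v=9: → [7,16),[0,9); WM=6
i=4 t=8 v=1: → [7,16),[0,9); WM=6
i=5 t=10 v=8: → [7,16); WM=8
i=6 t=11 v=1: → [7,16); WM=9; [0,9) fires=27
i=7 t=15 v=4: → [14,23),[7,16); WM=13
i=8 t=16 v=4: → [14,23); WM=14
i=9 t=3 v=1: DROP (t<14-1); WM=14
i=10 t=7 v=3: DROP (t<14-1); WM=14
i=11 t=21 v=6: → [21,30),[14,23); WM=19; [7,16) fires=23
i=12 t=31 v=1: → [28,37); WM=29; [14,23) fires=14
i=13 t=33 v=1: → [28,37); WM=31; [21,30) fires=6
i=14 t=31 v=6: → [28,37); WM=31
i=15 t=21 v=8: DROP (t<31-1); WM=31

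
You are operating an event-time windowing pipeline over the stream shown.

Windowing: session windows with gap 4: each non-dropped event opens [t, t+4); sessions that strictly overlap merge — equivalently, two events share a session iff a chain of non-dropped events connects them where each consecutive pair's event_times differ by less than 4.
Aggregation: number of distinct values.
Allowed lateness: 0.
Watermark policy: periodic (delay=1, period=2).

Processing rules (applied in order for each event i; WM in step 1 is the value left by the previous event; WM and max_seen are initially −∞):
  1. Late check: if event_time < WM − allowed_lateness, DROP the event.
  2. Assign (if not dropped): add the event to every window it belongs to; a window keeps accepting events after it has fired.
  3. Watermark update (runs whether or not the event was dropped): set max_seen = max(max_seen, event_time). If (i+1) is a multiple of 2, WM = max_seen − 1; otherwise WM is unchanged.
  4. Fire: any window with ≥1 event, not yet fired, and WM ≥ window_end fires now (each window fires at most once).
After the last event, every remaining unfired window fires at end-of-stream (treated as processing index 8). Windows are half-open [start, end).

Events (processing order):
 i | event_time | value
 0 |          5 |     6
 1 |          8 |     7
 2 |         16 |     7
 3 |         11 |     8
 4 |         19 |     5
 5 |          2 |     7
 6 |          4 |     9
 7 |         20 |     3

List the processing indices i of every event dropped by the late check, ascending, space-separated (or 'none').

i=0 t=5 v=6: → [5,9); WM=−∞
i=1 t=8 v=7: → [5,12); WM=7
i=2 t=16 v=7: → [16,20); WM=7
i=3 t=11 v=8: → [5,15); WM=15
i=4 t=19 v=5: → [16,23); WM=15
i=5 t=2 v=7: DROP (t<15-0); WM=18
i=6 t=4 v=9: DROP (t<18-0); WM=18
i=7 t=20 v=3: → [16,24); WM=19

5 6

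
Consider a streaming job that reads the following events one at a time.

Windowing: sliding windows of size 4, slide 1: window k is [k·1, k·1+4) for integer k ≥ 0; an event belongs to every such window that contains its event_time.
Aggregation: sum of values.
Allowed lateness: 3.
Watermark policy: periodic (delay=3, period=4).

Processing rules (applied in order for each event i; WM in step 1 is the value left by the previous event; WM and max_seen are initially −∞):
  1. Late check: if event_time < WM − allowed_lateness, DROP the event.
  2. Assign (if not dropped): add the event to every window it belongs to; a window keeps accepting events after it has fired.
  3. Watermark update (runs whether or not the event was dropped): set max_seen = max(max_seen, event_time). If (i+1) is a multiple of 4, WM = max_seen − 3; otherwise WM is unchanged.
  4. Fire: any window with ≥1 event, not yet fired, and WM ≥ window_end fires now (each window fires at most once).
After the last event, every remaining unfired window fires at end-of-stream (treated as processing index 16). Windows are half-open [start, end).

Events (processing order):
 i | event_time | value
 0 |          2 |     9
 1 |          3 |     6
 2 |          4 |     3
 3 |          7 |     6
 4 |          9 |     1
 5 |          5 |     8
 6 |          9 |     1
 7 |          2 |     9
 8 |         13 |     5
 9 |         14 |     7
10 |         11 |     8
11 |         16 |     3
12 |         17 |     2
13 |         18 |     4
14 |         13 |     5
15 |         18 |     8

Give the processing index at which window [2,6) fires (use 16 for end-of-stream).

7

i=0 t=2 v=9: → [2,6),[1,5),[0,4); WM=−∞
i=1 t=3 v=6: → [3,7),[2,6),[1,5),[0,4); WM=−∞
i=2 t=4 v=3: → [4,8),[3,7),[2,6),[1,5); WM=−∞
i=3 t=7 v=6: → [7,11),[6,10),[5,9),[4,8); WM=4; [0,4) fires=15
i=4 t=9 v=1: → [9,13),[8,12),[7,11),[6,10); WM=4
i=5 t=5 v=8: → [5,9),[4,8),[3,7),[2,6); WM=4
i=6 t=9 v=1: → [9,13),[8,12),[7,11),[6,10); WM=4
i=7 t=2 v=9: → [2,6),[1,5),[0,4); WM=6; [1,5) fires=27 [2,6) fires=35
i=8 t=13 v=5: → [13,17),[12,16),[11,15),[10,14); WM=6
i=9 t=14 v=7: → [14,18),[13,17),[12,16),[11,15); WM=6
i=10 t=11 v=8: → [11,15),[10,14),[9,13),[8,12); WM=6
i=11 t=16 v=3: → [16,20),[15,19),[14,18),[13,17); WM=13; [3,7) fires=17 [4,8) fires=17 [5,9) fires=14 [6,10) fires=8 [7,11) fires=8 [8,12) fires=10 [9,13) fires=10
i=12 t=17 v=2: → [17,21),[16,20),[15,19),[14,18); WM=13
i=13 t=18 v=4: → [18,22),[17,21),[16,20),[15,19); WM=13
i=14 t=13 v=5: → [13,17),[12,16),[11,15),[10,14); WM=13
i=15 t=18 v=8: → [18,22),[17,21),[16,20),[15,19); WM=15; [10,14) fires=18 [11,15) fires=25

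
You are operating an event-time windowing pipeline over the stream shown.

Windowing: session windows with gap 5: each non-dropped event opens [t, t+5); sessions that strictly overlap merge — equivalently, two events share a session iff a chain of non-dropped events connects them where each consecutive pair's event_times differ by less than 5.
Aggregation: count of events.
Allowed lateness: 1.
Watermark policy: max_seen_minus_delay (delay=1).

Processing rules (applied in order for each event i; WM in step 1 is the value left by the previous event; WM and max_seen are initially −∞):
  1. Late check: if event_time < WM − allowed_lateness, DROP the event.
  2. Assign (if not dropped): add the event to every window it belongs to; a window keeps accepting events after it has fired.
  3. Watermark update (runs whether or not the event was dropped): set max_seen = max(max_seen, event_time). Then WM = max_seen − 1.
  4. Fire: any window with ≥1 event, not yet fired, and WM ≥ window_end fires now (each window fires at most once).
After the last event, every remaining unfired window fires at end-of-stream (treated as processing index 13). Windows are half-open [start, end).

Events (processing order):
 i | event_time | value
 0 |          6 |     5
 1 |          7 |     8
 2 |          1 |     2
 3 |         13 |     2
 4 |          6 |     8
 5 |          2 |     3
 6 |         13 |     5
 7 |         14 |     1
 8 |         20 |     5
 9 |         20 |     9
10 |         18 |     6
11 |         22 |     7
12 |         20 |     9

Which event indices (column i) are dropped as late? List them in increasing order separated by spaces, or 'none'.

2 4 5

i=0 t=6 v=5: → [6,11); WM=5
i=1 t=7 v=8: → [6,12); WM=6
i=2 t=1 v=2: DROP (t<6-1); WM=6
i=3 t=13 v=2: → [13,18); WM=12
i=4 t=6 v=8: DROP (t<12-1); WM=12
i=5 t=2 v=3: DROP (t<12-1); WM=12
i=6 t=13 v=5: → [13,18); WM=12
i=7 t=14 v=1: → [13,19); WM=13
i=8 t=20 v=5: → [20,25); WM=19
i=9 t=20 v=9: → [20,25); WM=19
i=10 t=18 v=6: → [13,25); WM=19
i=11 t=22 v=7: → [13,27); WM=21
i=12 t=20 v=9: → [13,27); WM=21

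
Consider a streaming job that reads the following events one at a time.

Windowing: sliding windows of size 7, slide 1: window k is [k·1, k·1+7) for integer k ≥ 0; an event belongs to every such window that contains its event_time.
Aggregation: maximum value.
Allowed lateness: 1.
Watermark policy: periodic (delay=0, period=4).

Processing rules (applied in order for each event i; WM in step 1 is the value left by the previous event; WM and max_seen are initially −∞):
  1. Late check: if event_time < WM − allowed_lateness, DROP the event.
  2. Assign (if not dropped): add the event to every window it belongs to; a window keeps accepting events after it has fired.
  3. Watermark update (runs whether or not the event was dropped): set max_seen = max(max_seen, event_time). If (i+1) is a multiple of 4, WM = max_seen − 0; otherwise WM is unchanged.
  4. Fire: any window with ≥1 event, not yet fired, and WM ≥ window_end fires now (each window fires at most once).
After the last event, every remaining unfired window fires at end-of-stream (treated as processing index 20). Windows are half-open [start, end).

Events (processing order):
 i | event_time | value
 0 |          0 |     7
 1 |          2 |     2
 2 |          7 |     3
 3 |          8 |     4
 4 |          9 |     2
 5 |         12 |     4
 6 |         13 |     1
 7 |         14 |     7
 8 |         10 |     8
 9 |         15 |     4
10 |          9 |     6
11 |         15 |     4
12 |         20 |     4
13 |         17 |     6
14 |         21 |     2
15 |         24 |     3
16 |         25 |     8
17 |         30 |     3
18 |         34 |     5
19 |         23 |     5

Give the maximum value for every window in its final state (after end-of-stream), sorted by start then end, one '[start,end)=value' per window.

i=0 t=0 v=7: → [0,7); WM=−∞
i=1 t=2 v=2: → [2,9),[1,8),[0,7); WM=−∞
i=2 t=7 v=3: → [7,14),[6,13),[5,12),[4,11),[3,10),[2,9),[1,8); WM=−∞
i=3 t=8 v=4: → [8,15),[7,14),[6,13),[5,12),[4,11),[3,10),[2,9); WM=8; [0,7) fires=7 [1,8) fires=3
i=4 t=9 v=2: → [9,16),[8,15),[7,14),[6,13),[5,12),[4,11),[3,10); WM=8
i=5 t=12 v=4: → [12,19),[11,18),[10,17),[9,16),[8,15),[7,14),[6,13); WM=8
i=6 t=13 v=1: → [13,20),[12,19),[11,18),[10,17),[9,16),[8,15),[7,14); WM=8
i=7 t=14 v=7: → [14,21),[13,20),[12,19),[11,18),[10,17),[9,16),[8,15); WM=14; [2,9) fires=4 [3,10) fires=4 [4,11) fires=4 [5,12) fires=4 [6,13) fires=4 [7,14) fires=4
i=8 t=10 v=8: DROP (t<14-1); WM=14
i=9 t=15 v=4: → [15,22),[14,21),[13,20),[12,19),[11,18),[10,17),[9,16); WM=14
i=10 t=9 v=6: DROP (t<14-1); WM=14
i=11 t=15 v=4: → [15,22),[14,21),[13,20),[12,19),[11,18),[10,17),[9,16); WM=15; [8,15) fires=7
i=12 t=20 v=4: → [20,27),[19,26),[18,25),[17,24),[16,23),[15,22),[14,21); WM=15
i=13 t=17 v=6: → [17,24),[16,23),[15,22),[14,21),[13,20),[12,19),[11,18); WM=15
i=14 t=21 v=2: → [21,28),[20,27),[19,26),[18,25),[17,24),[16,23),[15,22); WM=15
i=15 t=24 v=3: → [24,31),[23,30),[22,29),[21,28),[20,27),[19,26),[18,25); WM=24; [9,16) fires=7 [10,17) fires=7 [11,18) fires=7 [12,19) fires=7 [13,20) fires=7 [14,21) fires=7 [15,22) fires=6 [16,23) fires=6 [17,24) fires=6
i=16 t=25 v=8: → [25,32),[24,31),[23,30),[22,29),[21,28),[20,27),[19,26); WM=24
i=17 t=30 v=3: → [30,37),[29,36),[28,35),[27,34),[26,33),[25,32),[24,31); WM=24
i=18 t=34 v=5: → [34,41),[33,40),[32,39),[31,38),[30,37),[29,36),[28,35); WM=24
i=19 t=23 v=5: → [23,30),[22,29),[21,28),[20,27),[19,26),[18,25),[17,24); WM=34; [18,25) fires=5 [19,26) fires=8 [20,27) fires=8 [21,28) fires=8 [22,29) fires=8 [23,30) fires=8 [24,31) fires=8 [25,32) fires=8 [26,33) fires=3 [27,34) fires=3

[0,7)=7 [1,8)=3 [2,9)=4 [3,10)=4 [4,11)=4 [5,12)=4 [6,13)=4 [7,14)=4 [8,15)=7 [9,16)=7 [10,17)=7 [11,18)=7 [12,19)=7 [13,20)=7 [14,21)=7 [15,22)=6 [16,23)=6 [17,24)=6 [18,25)=5 [19,26)=8 [20,27)=8 [21,28)=8 [22,29)=8 [23,30)=8 [24,31)=8 [25,32)=8 [26,33)=3 [27,34)=3 [28,35)=5 [29,36)=5 [30,37)=5 [31,38)=5 [32,39)=5 [33,40)=5 [34,41)=5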